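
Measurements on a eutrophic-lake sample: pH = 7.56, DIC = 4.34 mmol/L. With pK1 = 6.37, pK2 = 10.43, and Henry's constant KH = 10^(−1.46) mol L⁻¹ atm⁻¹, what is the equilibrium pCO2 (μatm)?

pCO2 = 7580 μatm

α₀ = 1 / (1 + K1/[H⁺] + K1K2/[H⁺]²) = 1 / (1 + 10^+1.19 + 10^-1.68)
   = 1 / (1 + 15.488 + 0.020893) = 1/16.509 = 0.06057
[CO2*] = α₀ × DIC = 0.06057 × 4.34 = 0.2629 mmol/L
pCO2 = [CO2*]/KH = 2.629×10^-4 / 3.467×10^-2 = 7580 μatm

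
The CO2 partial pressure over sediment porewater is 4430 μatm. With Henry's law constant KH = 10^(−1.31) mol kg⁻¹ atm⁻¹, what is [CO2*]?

KH = 10^(−1.31) = 4.898×10^-2 mol kg⁻¹ atm⁻¹
[CO2*] = KH · pCO2 = 4.898×10^-2 × 4430×10^-6 atm = 2.17×10^-4 mol/kg

[CO2*] = 217 μmol/kg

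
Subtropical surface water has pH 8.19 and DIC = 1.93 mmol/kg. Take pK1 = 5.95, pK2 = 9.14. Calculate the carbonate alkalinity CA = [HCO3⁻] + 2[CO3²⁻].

CA = [HCO3⁻] + 2[CO3²⁻] = (α₁ + 2α₂)·DIC
At pH 8.19: [H⁺]/K1 = 10^-2.24 = 0.0057544, K2/[H⁺] = 10^-0.95 = 0.11220
α₁ = 1/(1 + 0.0057544 + 0.11220) = 1/1.1180 = 0.8945; α₂ = α₁·K2/[H⁺] = 0.1004
α₁ + 2α₂ = 1.0952
CA = 1.0952 × 1.93 = 2.11 mmol/kg

CA = 2.11 mmol/kg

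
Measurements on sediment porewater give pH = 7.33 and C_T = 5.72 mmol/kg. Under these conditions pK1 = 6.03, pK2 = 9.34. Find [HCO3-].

α₁ = 1 / (1 + [H⁺]/K1 + K2/[H⁺]) = 1 / (1 + 10^-1.30 + 10^-2.01)
   = 1 / (1 + 0.050119 + 0.0097724) = 1/1.0599 = 0.9435
[HCO3⁻] = α₁ × DIC = 0.9435 × 5.72 = 5.40 mmol/kg

[HCO3⁻] = 5.40 mmol/kg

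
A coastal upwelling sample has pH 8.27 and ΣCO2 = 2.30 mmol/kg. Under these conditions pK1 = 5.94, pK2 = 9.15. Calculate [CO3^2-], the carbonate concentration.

α₂ = 1 / (1 + [H⁺]/K2 + [H⁺]²/(K1K2)) = 1 / (1 + 10^+0.88 + 10^-1.45)
   = 1 / (1 + 7.5858 + 0.035481) = 1/8.6213 = 0.1160
[CO3²⁻] = α₂ × DIC = 0.1160 × 2.30 = 0.267 mmol/kg

[CO3²⁻] = 0.267 mmol/kg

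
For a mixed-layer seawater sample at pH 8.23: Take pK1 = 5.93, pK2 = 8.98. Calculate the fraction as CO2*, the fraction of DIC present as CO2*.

α₀ = 1 / (1 + K1/[H⁺] + K1K2/[H⁺]²) = 1 / (1 + 10^+2.30 + 10^+1.55)
   = 1 / (1 + 199.53 + 35.481) = 1/236.01 = 0.004237

α₀ = 0.00424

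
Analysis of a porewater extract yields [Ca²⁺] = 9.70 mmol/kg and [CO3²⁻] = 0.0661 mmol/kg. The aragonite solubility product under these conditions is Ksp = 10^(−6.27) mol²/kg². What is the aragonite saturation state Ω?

Ksp = 10^(−6.27) = 5.370×10^-7
Ω = [Ca²⁺][CO3²⁻]/Ksp = (9.70×10^-3)(0.0661×10^-3) / 5.370×10^-7 = 1.19

Ω = 1.19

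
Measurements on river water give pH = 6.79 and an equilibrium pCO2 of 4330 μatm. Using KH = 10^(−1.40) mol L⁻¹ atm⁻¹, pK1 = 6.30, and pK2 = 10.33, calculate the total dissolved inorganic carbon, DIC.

[CO2*] = KH · pCO2 = 10^(−1.40) × 4330×10^-6 = 1.724×10^-4 mol/L
α₀ = 1/(1 + K1/[H⁺] + K1K2/[H⁺]²) = 1/(1 + 10^+0.49 + 10^-3.05) = 0.2444
DIC = [CO2*]/α₀ = 1.724×10^-4 / 0.2444 = 0.705 mmol/L

DIC = 0.705 mmol/L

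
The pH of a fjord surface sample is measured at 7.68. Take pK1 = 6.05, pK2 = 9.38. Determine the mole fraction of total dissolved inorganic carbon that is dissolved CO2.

α₀ = 1 / (1 + K1/[H⁺] + K1K2/[H⁺]²) = 1 / (1 + 10^+1.63 + 10^-0.07)
   = 1 / (1 + 42.658 + 0.85114) = 1/44.509 = 0.02247

α₀ = 0.0225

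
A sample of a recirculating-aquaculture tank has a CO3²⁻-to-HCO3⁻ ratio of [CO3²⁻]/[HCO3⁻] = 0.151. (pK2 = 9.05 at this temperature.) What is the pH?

pH = 8.23

From K2 = [H⁺][CO3²⁻]/[HCO3⁻]:  pH = pK2 + log₁₀([CO3²⁻]/[HCO3⁻])
log₁₀(0.151) = -0.821
pH = 9.05 + (-0.821) = 8.23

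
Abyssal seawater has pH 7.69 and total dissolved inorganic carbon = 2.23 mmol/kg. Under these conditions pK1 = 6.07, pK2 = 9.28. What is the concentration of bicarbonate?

α₁ = 1 / (1 + [H⁺]/K1 + K2/[H⁺]) = 1 / (1 + 10^-1.62 + 10^-1.59)
   = 1 / (1 + 0.023988 + 0.025704) = 1/1.0497 = 0.9527
[HCO3⁻] = α₁ × DIC = 0.9527 × 2.23 = 2.12 mmol/kg

[HCO3⁻] = 2.12 mmol/kg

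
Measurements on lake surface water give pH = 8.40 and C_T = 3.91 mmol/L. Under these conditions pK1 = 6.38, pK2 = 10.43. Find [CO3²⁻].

α₂ = 1 / (1 + [H⁺]/K2 + [H⁺]²/(K1K2)) = 1 / (1 + 10^+2.03 + 10^+0.01)
   = 1 / (1 + 107.15 + 1.0233) = 1/109.18 = 0.009160
[CO3²⁻] = α₂ × DIC = 0.009160 × 3.91 = 0.0358 mmol/L

[CO3²⁻] = 0.0358 mmol/L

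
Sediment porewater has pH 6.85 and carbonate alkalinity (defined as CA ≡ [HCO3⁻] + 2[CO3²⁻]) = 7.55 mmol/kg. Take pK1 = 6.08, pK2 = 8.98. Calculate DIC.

DIC = 8.76 mmol/kg

CA = [HCO3⁻] + 2[CO3²⁻] = (α₁ + 2α₂)·DIC
At pH 6.85: [H⁺]/K1 = 10^-0.77 = 0.16982, K2/[H⁺] = 10^-2.13 = 0.0074131
α₁ = 1/(1 + 0.16982 + 0.0074131) = 1/1.1772 = 0.8494; α₂ = α₁·K2/[H⁺] = 0.006297
α₁ + 2α₂ = 0.8620
DIC = CA / (α₁ + 2α₂) = 7.55 / 0.8620 = 8.76 mmol/kg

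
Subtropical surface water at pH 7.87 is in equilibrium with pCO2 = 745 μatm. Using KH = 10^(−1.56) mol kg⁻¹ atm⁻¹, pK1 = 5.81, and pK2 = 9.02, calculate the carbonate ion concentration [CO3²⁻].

[CO2*] = KH · pCO2 = 10^(−1.56) × 745×10^-6 = 2.052×10^-5 mol/kg
α₀ = 1/(1 + K1/[H⁺] + K1K2/[H⁺]²) = 1/(1 + 10^+2.06 + 10^+0.91) = 0.008068
DIC = [CO2*]/α₀ = 2.052×10^-5 / 0.008068 = 2.543 mmol/kg
[CO3²⁻] = α₂·DIC; α₂ = 0.06558, so [CO3²⁻] = 0.06558 × 2.543 = 0.167 mmol/kg

[CO3²⁻] = 0.167 mmol/kg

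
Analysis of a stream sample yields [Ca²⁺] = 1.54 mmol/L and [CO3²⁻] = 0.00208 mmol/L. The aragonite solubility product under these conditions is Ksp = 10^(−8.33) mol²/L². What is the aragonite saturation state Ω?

Ksp = 10^(−8.33) = 4.677×10^-9
Ω = [Ca²⁺][CO3²⁻]/Ksp = (1.54×10^-3)(0.00208×10^-3) / 4.677×10^-9 = 0.685

Ω = 0.685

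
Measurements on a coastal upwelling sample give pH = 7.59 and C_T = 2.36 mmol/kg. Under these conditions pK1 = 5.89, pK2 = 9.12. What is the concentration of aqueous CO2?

α₀ = 1 / (1 + K1/[H⁺] + K1K2/[H⁺]²) = 1 / (1 + 10^+1.70 + 10^+0.17)
   = 1 / (1 + 50.119 + 1.4791) = 1/52.598 = 0.01901
[CO2*] = α₀ × DIC = 0.01901 × 2.36 = 0.0449 mmol/kg

[CO2*] = 0.0449 mmol/kg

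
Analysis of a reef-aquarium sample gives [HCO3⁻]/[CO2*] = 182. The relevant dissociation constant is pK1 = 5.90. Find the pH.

pH = 8.16

From K1 = [H⁺][HCO3⁻]/[CO2*]:  pH = pK1 + log₁₀([HCO3⁻]/[CO2*])
log₁₀(182) = +2.260
pH = 5.90 + (+2.260) = 8.16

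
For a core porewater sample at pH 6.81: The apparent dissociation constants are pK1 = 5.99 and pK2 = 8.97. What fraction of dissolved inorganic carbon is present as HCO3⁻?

α₁ = 1 / (1 + [H⁺]/K1 + K2/[H⁺]) = 1 / (1 + 10^-0.82 + 10^-2.16)
   = 1 / (1 + 0.15136 + 0.0069183) = 1/1.1583 = 0.8634

α₁ = 0.863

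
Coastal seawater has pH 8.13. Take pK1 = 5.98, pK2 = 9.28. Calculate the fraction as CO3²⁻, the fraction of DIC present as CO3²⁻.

α₂ = 1 / (1 + [H⁺]/K2 + [H⁺]²/(K1K2)) = 1 / (1 + 10^+1.15 + 10^-1.00)
   = 1 / (1 + 14.125 + 0.10000) = 1/15.225 = 0.06568

α₂ = 0.0657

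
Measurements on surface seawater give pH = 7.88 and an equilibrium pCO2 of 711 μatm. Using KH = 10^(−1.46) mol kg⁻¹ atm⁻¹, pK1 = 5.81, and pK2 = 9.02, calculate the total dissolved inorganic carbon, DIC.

DIC = 3.13 mmol/kg

[CO2*] = KH · pCO2 = 10^(−1.46) × 711×10^-6 = 2.465×10^-5 mol/kg
α₀ = 1/(1 + K1/[H⁺] + K1K2/[H⁺]²) = 1/(1 + 10^+2.07 + 10^+0.93) = 0.007874
DIC = [CO2*]/α₀ = 2.465×10^-5 / 0.007874 = 3.13 mmol/kg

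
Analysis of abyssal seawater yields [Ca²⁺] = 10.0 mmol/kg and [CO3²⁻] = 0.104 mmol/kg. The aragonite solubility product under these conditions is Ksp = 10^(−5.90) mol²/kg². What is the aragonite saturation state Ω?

Ksp = 10^(−5.90) = 1.259×10^-6
Ω = [Ca²⁺][CO3²⁻]/Ksp = (10.0×10^-3)(0.104×10^-3) / 1.259×10^-6 = 0.826

Ω = 0.826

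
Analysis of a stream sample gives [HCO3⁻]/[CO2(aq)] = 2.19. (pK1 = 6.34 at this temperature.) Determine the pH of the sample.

pH = 6.68

From K1 = [H⁺][HCO3⁻]/[CO2(aq)]:  pH = pK1 + log₁₀([HCO3⁻]/[CO2(aq)])
log₁₀(2.19) = +0.340
pH = 6.34 + (+0.340) = 6.68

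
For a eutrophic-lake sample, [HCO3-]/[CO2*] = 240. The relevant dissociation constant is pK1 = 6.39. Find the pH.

From K1 = [H⁺][HCO3-]/[CO2*]:  pH = pK1 + log₁₀([HCO3-]/[CO2*])
log₁₀(240) = +2.380
pH = 6.39 + (+2.380) = 8.77

pH = 8.77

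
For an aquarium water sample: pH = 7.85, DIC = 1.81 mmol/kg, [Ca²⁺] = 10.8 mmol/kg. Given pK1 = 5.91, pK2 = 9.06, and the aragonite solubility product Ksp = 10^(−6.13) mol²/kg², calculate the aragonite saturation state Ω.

α₂ = 1 / (1 + [H⁺]/K2 + [H⁺]²/(K1K2)) = 1 / (1 + 10^+1.21 + 10^-0.73)
   = 1 / (1 + 16.218 + 0.18621) = 1/17.404 = 0.05746
[CO3²⁻] = α₂ × DIC = 0.05746 × 1.81 = 0.1040 mmol/kg
Ksp = 10^(−6.13) = 7.413×10^-7
Ω = [Ca²⁺][CO3²⁻]/Ksp = (10.8×10^-3)(1.040×10^-4) / 7.413×10^-7 = 1.52

Ω = 1.52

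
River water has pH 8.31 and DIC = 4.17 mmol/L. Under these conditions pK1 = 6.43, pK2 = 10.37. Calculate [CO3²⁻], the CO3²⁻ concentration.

α₂ = 1 / (1 + [H⁺]/K2 + [H⁺]²/(K1K2)) = 1 / (1 + 10^+2.06 + 10^+0.18)
   = 1 / (1 + 114.82 + 1.5136) = 1/117.33 = 0.008523
[CO3²⁻] = α₂ × DIC = 0.008523 × 4.17 = 0.0355 mmol/L

[CO3²⁻] = 0.0355 mmol/L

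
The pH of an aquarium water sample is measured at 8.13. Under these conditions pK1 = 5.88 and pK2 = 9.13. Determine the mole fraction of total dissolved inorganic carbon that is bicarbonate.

α₁ = 0.904

α₁ = 1 / (1 + [H⁺]/K1 + K2/[H⁺]) = 1 / (1 + 10^-2.25 + 10^-1.00)
   = 1 / (1 + 0.0056234 + 0.10000) = 1/1.1056 = 0.9045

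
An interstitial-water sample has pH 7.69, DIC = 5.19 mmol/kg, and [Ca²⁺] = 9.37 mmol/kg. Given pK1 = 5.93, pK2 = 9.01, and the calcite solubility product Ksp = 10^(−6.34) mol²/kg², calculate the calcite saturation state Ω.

Ω = 4.78

α₂ = 1 / (1 + [H⁺]/K2 + [H⁺]²/(K1K2)) = 1 / (1 + 10^+1.32 + 10^-0.44)
   = 1 / (1 + 20.893 + 0.36308) = 1/22.256 = 0.04493
[CO3²⁻] = α₂ × DIC = 0.04493 × 5.19 = 0.2332 mmol/kg
Ksp = 10^(−6.34) = 4.571×10^-7
Ω = [Ca²⁺][CO3²⁻]/Ksp = (9.37×10^-3)(2.332×10^-4) / 4.571×10^-7 = 4.78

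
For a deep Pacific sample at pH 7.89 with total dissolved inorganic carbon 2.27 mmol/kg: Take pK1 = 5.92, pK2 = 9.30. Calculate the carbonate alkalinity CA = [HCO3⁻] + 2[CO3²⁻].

CA = [HCO3⁻] + 2[CO3²⁻] = (α₁ + 2α₂)·DIC
At pH 7.89: [H⁺]/K1 = 10^-1.97 = 0.010715, K2/[H⁺] = 10^-1.41 = 0.038905
α₁ = 1/(1 + 0.010715 + 0.038905) = 1/1.0496 = 0.9527; α₂ = α₁·K2/[H⁺] = 0.03707
α₁ + 2α₂ = 1.0269
CA = 1.0269 × 2.27 = 2.33 mmol/kg

CA = 2.33 mmol/kg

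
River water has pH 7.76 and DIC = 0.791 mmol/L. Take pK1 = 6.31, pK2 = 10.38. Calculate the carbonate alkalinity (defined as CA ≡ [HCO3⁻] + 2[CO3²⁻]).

CA = [HCO3⁻] + 2[CO3²⁻] = (α₁ + 2α₂)·DIC
At pH 7.76: [H⁺]/K1 = 10^-1.45 = 0.035481, K2/[H⁺] = 10^-2.62 = 0.0023988
α₁ = 1/(1 + 0.035481 + 0.0023988) = 1/1.0379 = 0.9635; α₂ = α₁·K2/[H⁺] = 0.002311
α₁ + 2α₂ = 0.9681
CA = 0.9681 × 0.791 = 0.766 mmol/L

CA = 0.766 mmol/L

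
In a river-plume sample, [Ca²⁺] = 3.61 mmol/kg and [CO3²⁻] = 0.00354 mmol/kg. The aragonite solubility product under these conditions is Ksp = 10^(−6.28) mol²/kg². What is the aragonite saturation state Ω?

Ksp = 10^(−6.28) = 5.248×10^-7
Ω = [Ca²⁺][CO3²⁻]/Ksp = (3.61×10^-3)(0.00354×10^-3) / 5.248×10^-7 = 0.0244

Ω = 0.0244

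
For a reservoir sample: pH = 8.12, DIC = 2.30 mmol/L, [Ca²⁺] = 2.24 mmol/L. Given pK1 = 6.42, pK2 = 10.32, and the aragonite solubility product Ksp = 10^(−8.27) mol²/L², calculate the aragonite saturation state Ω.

α₂ = 1 / (1 + [H⁺]/K2 + [H⁺]²/(K1K2)) = 1 / (1 + 10^+2.20 + 10^+0.50)
   = 1 / (1 + 158.49 + 3.1623) = 1/162.65 = 0.006148
[CO3²⁻] = α₂ × DIC = 0.006148 × 2.30 = 0.01414 mmol/L = 14.14 μmol/L
Ksp = 10^(−8.27) = 5.370×10^-9
Ω = [Ca²⁺][CO3²⁻]/Ksp = (2.24×10^-3)(1.414×10^-5) / 5.370×10^-9 = 5.90

Ω = 5.90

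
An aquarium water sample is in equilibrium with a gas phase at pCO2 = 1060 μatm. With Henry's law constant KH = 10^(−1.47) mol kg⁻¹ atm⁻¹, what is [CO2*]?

[CO2*] = 35.9 μmol/kg

KH = 10^(−1.47) = 3.388×10^-2 mol kg⁻¹ atm⁻¹
[CO2*] = KH · pCO2 = 3.388×10^-2 × 1060×10^-6 atm = 3.59×10^-5 mol/kg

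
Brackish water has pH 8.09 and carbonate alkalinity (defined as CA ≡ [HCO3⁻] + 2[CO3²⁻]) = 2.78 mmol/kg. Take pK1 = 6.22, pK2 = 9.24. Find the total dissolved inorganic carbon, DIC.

DIC = 2.64 mmol/kg

CA = [HCO3⁻] + 2[CO3²⁻] = (α₁ + 2α₂)·DIC
At pH 8.09: [H⁺]/K1 = 10^-1.87 = 0.013490, K2/[H⁺] = 10^-1.15 = 0.070795
α₁ = 1/(1 + 0.013490 + 0.070795) = 1/1.0843 = 0.9223; α₂ = α₁·K2/[H⁺] = 0.06529
α₁ + 2α₂ = 1.0529
DIC = CA / (α₁ + 2α₂) = 2.78 / 1.0529 = 2.64 mmol/kg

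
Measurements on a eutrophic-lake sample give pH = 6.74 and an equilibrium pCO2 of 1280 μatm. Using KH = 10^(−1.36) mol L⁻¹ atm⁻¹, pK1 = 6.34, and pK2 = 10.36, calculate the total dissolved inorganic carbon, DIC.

DIC = 0.196 mmol/L

[CO2*] = KH · pCO2 = 10^(−1.36) × 1280×10^-6 = 5.587×10^-5 mol/L
α₀ = 1/(1 + K1/[H⁺] + K1K2/[H⁺]²) = 1/(1 + 10^+0.40 + 10^-3.22) = 0.2847
DIC = [CO2*]/α₀ = 5.587×10^-5 / 0.2847 = 0.196 mmol/L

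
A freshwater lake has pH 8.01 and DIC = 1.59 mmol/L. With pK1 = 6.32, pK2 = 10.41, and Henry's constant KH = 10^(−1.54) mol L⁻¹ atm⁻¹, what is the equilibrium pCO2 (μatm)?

α₀ = 1 / (1 + K1/[H⁺] + K1K2/[H⁺]²) = 1 / (1 + 10^+1.69 + 10^-0.71)
   = 1 / (1 + 48.978 + 0.19498) = 1/50.173 = 0.01993
[CO2*] = α₀ × DIC = 0.01993 × 1.59 = 0.03169 mmol/L
pCO2 = [CO2*]/KH = 3.169×10^-5 / 2.884×10^-2 = 1100 μatm

pCO2 = 1100 μatm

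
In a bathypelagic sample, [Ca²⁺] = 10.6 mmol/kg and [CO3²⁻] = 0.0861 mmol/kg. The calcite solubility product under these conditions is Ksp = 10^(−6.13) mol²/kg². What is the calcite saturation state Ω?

Ω = 1.23

Ksp = 10^(−6.13) = 7.413×10^-7
Ω = [Ca²⁺][CO3²⁻]/Ksp = (10.6×10^-3)(0.0861×10^-3) / 7.413×10^-7 = 1.23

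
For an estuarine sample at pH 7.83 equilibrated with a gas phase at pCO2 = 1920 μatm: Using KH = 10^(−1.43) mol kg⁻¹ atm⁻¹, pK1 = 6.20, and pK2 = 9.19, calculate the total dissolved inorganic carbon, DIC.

[CO2*] = KH · pCO2 = 10^(−1.43) × 1920×10^-6 = 7.133×10^-5 mol/kg
α₀ = 1/(1 + K1/[H⁺] + K1K2/[H⁺]²) = 1/(1 + 10^+1.63 + 10^+0.27) = 0.02197
DIC = [CO2*]/α₀ = 7.133×10^-5 / 0.02197 = 3.25 mmol/kg

DIC = 3.25 mmol/kg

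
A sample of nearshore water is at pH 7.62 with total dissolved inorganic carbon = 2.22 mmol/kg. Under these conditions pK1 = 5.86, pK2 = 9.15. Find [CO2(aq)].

α₀ = 1 / (1 + K1/[H⁺] + K1K2/[H⁺]²) = 1 / (1 + 10^+1.76 + 10^+0.23)
   = 1 / (1 + 57.544 + 1.6982) = 1/60.242 = 0.01660
[CO2*] = α₀ × DIC = 0.01660 × 2.22 = 0.0369 mmol/kg

[CO2*] = 0.0369 mmol/kg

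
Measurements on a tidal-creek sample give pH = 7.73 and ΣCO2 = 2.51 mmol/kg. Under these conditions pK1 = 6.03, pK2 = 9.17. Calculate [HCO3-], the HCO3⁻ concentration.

α₁ = 1 / (1 + [H⁺]/K1 + K2/[H⁺]) = 1 / (1 + 10^-1.70 + 10^-1.44)
   = 1 / (1 + 0.019953 + 0.036308) = 1/1.0563 = 0.9467
[HCO3⁻] = α₁ × DIC = 0.9467 × 2.51 = 2.38 mmol/kg

[HCO3⁻] = 2.38 mmol/kg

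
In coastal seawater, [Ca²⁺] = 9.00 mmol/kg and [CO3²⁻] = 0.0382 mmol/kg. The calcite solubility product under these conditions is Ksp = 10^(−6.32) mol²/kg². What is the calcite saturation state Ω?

Ω = 0.718

Ksp = 10^(−6.32) = 4.786×10^-7
Ω = [Ca²⁺][CO3²⁻]/Ksp = (9.00×10^-3)(0.0382×10^-3) / 4.786×10^-7 = 0.718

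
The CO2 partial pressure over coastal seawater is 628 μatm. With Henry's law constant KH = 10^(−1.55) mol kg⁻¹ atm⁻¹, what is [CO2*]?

[CO2*] = 17.7 μmol/kg

KH = 10^(−1.55) = 2.818×10^-2 mol kg⁻¹ atm⁻¹
[CO2*] = KH · pCO2 = 2.818×10^-2 × 628×10^-6 atm = 1.77×10^-5 mol/kg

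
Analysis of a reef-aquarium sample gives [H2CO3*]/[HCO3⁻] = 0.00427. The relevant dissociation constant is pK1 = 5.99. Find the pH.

pH = 8.36

From K1 = [H⁺][HCO3⁻]/[H2CO3*]:  pH = pK1 − log₁₀([H2CO3*]/[HCO3⁻])
log₁₀(0.00427) = -2.370
pH = 5.99 − (-2.370) = 8.36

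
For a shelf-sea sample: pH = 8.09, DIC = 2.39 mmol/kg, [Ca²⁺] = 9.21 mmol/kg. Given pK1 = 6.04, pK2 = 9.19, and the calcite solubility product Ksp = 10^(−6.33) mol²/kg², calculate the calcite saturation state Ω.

Ω = 3.43

α₂ = 1 / (1 + [H⁺]/K2 + [H⁺]²/(K1K2)) = 1 / (1 + 10^+1.10 + 10^-0.95)
   = 1 / (1 + 12.589 + 0.11220) = 1/13.701 = 0.07298
[CO3²⁻] = α₂ × DIC = 0.07298 × 2.39 = 0.1744 mmol/kg
Ksp = 10^(−6.33) = 4.677×10^-7
Ω = [Ca²⁺][CO3²⁻]/Ksp = (9.21×10^-3)(1.744×10^-4) / 4.677×10^-7 = 3.43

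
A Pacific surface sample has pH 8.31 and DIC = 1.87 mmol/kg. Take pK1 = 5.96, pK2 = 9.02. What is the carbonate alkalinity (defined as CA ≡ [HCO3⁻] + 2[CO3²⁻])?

CA = [HCO3⁻] + 2[CO3²⁻] = (α₁ + 2α₂)·DIC
At pH 8.31: [H⁺]/K1 = 10^-2.35 = 0.0044668, K2/[H⁺] = 10^-0.71 = 0.19498
α₁ = 1/(1 + 0.0044668 + 0.19498) = 1/1.1995 = 0.8337; α₂ = α₁·K2/[H⁺] = 0.1626
α₁ + 2α₂ = 1.1588
CA = 1.1588 × 1.87 = 2.17 mmol/kg

CA = 2.17 mmol/kg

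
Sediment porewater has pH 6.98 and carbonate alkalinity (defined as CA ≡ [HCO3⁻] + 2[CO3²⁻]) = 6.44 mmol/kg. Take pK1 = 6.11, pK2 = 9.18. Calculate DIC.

CA = [HCO3⁻] + 2[CO3²⁻] = (α₁ + 2α₂)·DIC
At pH 6.98: [H⁺]/K1 = 10^-0.87 = 0.13490, K2/[H⁺] = 10^-2.20 = 0.0063096
α₁ = 1/(1 + 0.13490 + 0.0063096) = 1/1.1412 = 0.8763; α₂ = α₁·K2/[H⁺] = 0.005529
α₁ + 2α₂ = 0.8873
DIC = CA / (α₁ + 2α₂) = 6.44 / 0.8873 = 7.26 mmol/kg

DIC = 7.26 mmol/kg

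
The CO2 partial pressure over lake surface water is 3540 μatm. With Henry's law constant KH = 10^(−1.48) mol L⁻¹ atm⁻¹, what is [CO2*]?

KH = 10^(−1.48) = 3.311×10^-2 mol L⁻¹ atm⁻¹
[CO2*] = KH · pCO2 = 3.311×10^-2 × 3540×10^-6 atm = 1.17×10^-4 mol/L

[CO2*] = 117 μmol/L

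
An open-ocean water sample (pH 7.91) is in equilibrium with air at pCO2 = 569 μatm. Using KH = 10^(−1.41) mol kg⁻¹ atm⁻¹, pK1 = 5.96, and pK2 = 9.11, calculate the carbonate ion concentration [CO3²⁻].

[CO2*] = KH · pCO2 = 10^(−1.41) × 569×10^-6 = 2.214×10^-5 mol/kg
α₀ = 1/(1 + K1/[H⁺] + K1K2/[H⁺]²) = 1/(1 + 10^+1.95 + 10^+0.75) = 0.01044
DIC = [CO2*]/α₀ = 2.214×10^-5 / 0.01044 = 2.120 mmol/kg
[CO3²⁻] = α₂·DIC; α₂ = 0.05873, so [CO3²⁻] = 0.05873 × 2.120 = 0.124 mmol/kg

[CO3²⁻] = 0.124 mmol/kg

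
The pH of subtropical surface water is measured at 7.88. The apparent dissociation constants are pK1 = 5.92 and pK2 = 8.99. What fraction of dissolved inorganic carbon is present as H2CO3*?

α₀ = 1 / (1 + K1/[H⁺] + K1K2/[H⁺]²) = 1 / (1 + 10^+1.96 + 10^+0.85)
   = 1 / (1 + 91.201 + 7.0795) = 1/99.281 = 0.01007

α₀ = 0.0101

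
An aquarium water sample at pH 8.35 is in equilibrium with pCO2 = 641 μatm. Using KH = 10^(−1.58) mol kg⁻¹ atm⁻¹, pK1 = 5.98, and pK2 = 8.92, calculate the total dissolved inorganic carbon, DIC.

[CO2*] = KH · pCO2 = 10^(−1.58) × 641×10^-6 = 1.686×10^-5 mol/kg
α₀ = 1/(1 + K1/[H⁺] + K1K2/[H⁺]²) = 1/(1 + 10^+2.37 + 10^+1.80) = 0.003350
DIC = [CO2*]/α₀ = 1.686×10^-5 / 0.003350 = 5.03 mmol/kg

DIC = 5.03 mmol/kg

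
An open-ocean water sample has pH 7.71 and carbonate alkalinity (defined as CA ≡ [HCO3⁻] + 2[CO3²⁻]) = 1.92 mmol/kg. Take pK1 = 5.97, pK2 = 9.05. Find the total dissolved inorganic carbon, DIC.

CA = [HCO3⁻] + 2[CO3²⁻] = (α₁ + 2α₂)·DIC
At pH 7.71: [H⁺]/K1 = 10^-1.74 = 0.018197, K2/[H⁺] = 10^-1.34 = 0.045709
α₁ = 1/(1 + 0.018197 + 0.045709) = 1/1.0639 = 0.9399; α₂ = α₁·K2/[H⁺] = 0.04296
α₁ + 2α₂ = 1.0259
DIC = CA / (α₁ + 2α₂) = 1.92 / 1.0259 = 1.87 mmol/kg

DIC = 1.87 mmol/kg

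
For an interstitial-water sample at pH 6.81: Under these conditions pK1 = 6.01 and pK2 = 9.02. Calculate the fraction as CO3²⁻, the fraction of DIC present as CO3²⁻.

α₂ = 0.00529

α₂ = 1 / (1 + [H⁺]/K2 + [H⁺]²/(K1K2)) = 1 / (1 + 10^+2.21 + 10^+1.41)
   = 1 / (1 + 162.18 + 25.704) = 1/188.88 = 0.005294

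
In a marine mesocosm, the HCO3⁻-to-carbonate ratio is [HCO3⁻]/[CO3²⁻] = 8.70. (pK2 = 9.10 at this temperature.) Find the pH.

From K2 = [H⁺][CO3²⁻]/[HCO3⁻]:  pH = pK2 − log₁₀([HCO3⁻]/[CO3²⁻])
log₁₀(8.70) = +0.940
pH = 9.10 − (+0.940) = 8.16

pH = 8.16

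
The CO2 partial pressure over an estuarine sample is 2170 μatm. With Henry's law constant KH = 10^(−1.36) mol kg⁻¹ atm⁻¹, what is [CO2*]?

KH = 10^(−1.36) = 4.365×10^-2 mol kg⁻¹ atm⁻¹
[CO2*] = KH · pCO2 = 4.365×10^-2 × 2170×10^-6 atm = 9.47×10^-5 mol/kg

[CO2*] = 94.7 μmol/kg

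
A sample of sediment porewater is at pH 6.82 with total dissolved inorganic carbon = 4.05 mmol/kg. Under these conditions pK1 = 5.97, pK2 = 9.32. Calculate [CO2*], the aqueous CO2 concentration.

[CO2*] = 0.500 mmol/kg

α₀ = 1 / (1 + K1/[H⁺] + K1K2/[H⁺]²) = 1 / (1 + 10^+0.85 + 10^-1.65)
   = 1 / (1 + 7.0795 + 0.022387) = 1/8.1018 = 0.1234
[CO2*] = α₀ × DIC = 0.1234 × 4.05 = 0.500 mmol/kg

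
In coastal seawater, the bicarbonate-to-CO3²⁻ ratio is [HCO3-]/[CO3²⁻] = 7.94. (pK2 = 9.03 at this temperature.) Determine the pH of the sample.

pH = 8.13

From K2 = [H⁺][CO3²⁻]/[HCO3-]:  pH = pK2 − log₁₀([HCO3-]/[CO3²⁻])
log₁₀(7.94) = +0.900
pH = 9.03 − (+0.900) = 8.13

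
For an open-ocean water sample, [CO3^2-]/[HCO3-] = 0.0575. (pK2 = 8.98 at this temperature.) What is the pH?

From K2 = [H⁺][CO3^2-]/[HCO3-]:  pH = pK2 + log₁₀([CO3^2-]/[HCO3-])
log₁₀(0.0575) = -1.240
pH = 8.98 + (-1.240) = 7.74

pH = 7.74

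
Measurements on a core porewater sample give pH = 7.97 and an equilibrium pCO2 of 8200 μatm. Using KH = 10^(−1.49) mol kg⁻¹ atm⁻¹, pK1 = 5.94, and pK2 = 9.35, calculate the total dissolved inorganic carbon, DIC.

DIC = 29.9 mmol/kg

[CO2*] = KH · pCO2 = 10^(−1.49) × 8200×10^-6 = 2.653×10^-4 mol/kg
α₀ = 1/(1 + K1/[H⁺] + K1K2/[H⁺]²) = 1/(1 + 10^+2.03 + 10^+0.65) = 0.008880
DIC = [CO2*]/α₀ = 2.653×10^-4 / 0.008880 = 29.9 mmol/kg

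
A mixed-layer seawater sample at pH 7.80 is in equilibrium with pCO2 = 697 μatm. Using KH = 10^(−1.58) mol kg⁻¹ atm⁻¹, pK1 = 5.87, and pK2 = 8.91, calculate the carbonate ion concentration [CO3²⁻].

[CO2*] = KH · pCO2 = 10^(−1.58) × 697×10^-6 = 1.833×10^-5 mol/kg
α₀ = 1/(1 + K1/[H⁺] + K1K2/[H⁺]²) = 1/(1 + 10^+1.93 + 10^+0.82) = 0.01079
DIC = [CO2*]/α₀ = 1.833×10^-5 / 0.01079 = 1.700 mmol/kg
[CO3²⁻] = α₂·DIC; α₂ = 0.07126, so [CO3²⁻] = 0.07126 × 1.700 = 0.121 mmol/kg

[CO3²⁻] = 0.121 mmol/kg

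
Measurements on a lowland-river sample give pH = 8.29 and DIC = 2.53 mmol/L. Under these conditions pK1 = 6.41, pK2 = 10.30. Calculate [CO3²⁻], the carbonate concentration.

[CO3²⁻] = 0.0242 mmol/L

α₂ = 1 / (1 + [H⁺]/K2 + [H⁺]²/(K1K2)) = 1 / (1 + 10^+2.01 + 10^+0.13)
   = 1 / (1 + 102.33 + 1.3490) = 1/104.68 = 0.009553
[CO3²⁻] = α₂ × DIC = 0.009553 × 2.53 = 0.0242 mmol/L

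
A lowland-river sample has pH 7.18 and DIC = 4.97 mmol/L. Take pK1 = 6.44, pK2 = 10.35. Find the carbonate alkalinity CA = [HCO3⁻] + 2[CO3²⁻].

CA = [HCO3⁻] + 2[CO3²⁻] = (α₁ + 2α₂)·DIC
At pH 7.18: [H⁺]/K1 = 10^-0.74 = 0.18197, K2/[H⁺] = 10^-3.17 = 0.00067608
α₁ = 1/(1 + 0.18197 + 0.00067608) = 1/1.1826 = 0.8456; α₂ = α₁·K2/[H⁺] = 0.0005717
α₁ + 2α₂ = 0.8467
CA = 0.8467 × 4.97 = 4.21 mmol/L

CA = 4.21 mmol/L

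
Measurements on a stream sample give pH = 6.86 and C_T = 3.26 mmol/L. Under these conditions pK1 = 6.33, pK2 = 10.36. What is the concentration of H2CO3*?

α₀ = 1 / (1 + K1/[H⁺] + K1K2/[H⁺]²) = 1 / (1 + 10^+0.53 + 10^-2.97)
   = 1 / (1 + 3.3884 + 0.0010715) = 1/4.3895 = 0.2278
[CO2*] = α₀ × DIC = 0.2278 × 3.26 = 0.743 mmol/L

[CO2*] = 0.743 mmol/L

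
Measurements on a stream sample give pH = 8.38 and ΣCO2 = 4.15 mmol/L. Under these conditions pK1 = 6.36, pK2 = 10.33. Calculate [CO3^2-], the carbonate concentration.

α₂ = 1 / (1 + [H⁺]/K2 + [H⁺]²/(K1K2)) = 1 / (1 + 10^+1.95 + 10^-0.07)
   = 1 / (1 + 89.125 + 0.85114) = 1/90.976 = 0.01099
[CO3²⁻] = α₂ × DIC = 0.01099 × 4.15 = 0.0456 mmol/L

[CO3²⁻] = 0.0456 mmol/L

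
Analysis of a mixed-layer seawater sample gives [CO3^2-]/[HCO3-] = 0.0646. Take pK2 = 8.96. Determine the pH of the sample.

From K2 = [H⁺][CO3^2-]/[HCO3-]:  pH = pK2 + log₁₀([CO3^2-]/[HCO3-])
log₁₀(0.0646) = -1.190
pH = 8.96 + (-1.190) = 7.77

pH = 7.77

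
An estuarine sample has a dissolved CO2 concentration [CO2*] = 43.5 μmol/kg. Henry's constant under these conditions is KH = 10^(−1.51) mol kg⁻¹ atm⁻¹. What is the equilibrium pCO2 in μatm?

pCO2 = 1410 μatm

KH = 10^(−1.51) = 3.090×10^-2 mol kg⁻¹ atm⁻¹
pCO2 = [CO2*]/KH = 43.5×10^-6 / 3.090×10^-2 = 1.41×10^-3 atm = 1410 μatm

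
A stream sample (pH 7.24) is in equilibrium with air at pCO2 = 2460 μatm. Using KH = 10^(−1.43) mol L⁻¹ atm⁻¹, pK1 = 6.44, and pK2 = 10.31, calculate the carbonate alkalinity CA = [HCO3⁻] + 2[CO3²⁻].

CA = 0.578 mmol/L

[CO2*] = KH · pCO2 = 10^(−1.43) × 2460×10^-6 = 9.140×10^-5 mol/L
α₀ = 1/(1 + K1/[H⁺] + K1K2/[H⁺]²) = 1/(1 + 10^+0.80 + 10^-2.27) = 0.1367
DIC = [CO2*]/α₀ = 9.140×10^-5 / 0.1367 = 0.6686 mmol/L
CA = (α₁ + 2α₂)·DIC = (0.8626 + 2×0.0007342) × 0.6686 = 0.578 mmol/L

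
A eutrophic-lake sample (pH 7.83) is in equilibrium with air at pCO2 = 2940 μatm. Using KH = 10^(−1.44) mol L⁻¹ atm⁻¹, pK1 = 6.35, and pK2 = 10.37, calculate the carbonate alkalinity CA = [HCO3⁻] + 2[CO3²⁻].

CA = 3.24 mmol/L

[CO2*] = KH · pCO2 = 10^(−1.44) × 2940×10^-6 = 1.067×10^-4 mol/L
α₀ = 1/(1 + K1/[H⁺] + K1K2/[H⁺]²) = 1/(1 + 10^+1.48 + 10^-1.06) = 0.03196
DIC = [CO2*]/α₀ = 1.067×10^-4 / 0.03196 = 3.340 mmol/L
CA = (α₁ + 2α₂)·DIC = (0.9653 + 2×0.002784) × 3.340 = 3.24 mmol/L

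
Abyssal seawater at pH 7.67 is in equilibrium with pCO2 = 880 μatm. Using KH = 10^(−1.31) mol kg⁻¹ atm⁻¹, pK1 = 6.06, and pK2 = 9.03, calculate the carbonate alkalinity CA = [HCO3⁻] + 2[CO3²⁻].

[CO2*] = KH · pCO2 = 10^(−1.31) × 880×10^-6 = 4.310×10^-5 mol/kg
α₀ = 1/(1 + K1/[H⁺] + K1K2/[H⁺]²) = 1/(1 + 10^+1.61 + 10^+0.25) = 0.02298
DIC = [CO2*]/α₀ = 4.310×10^-5 / 0.02298 = 1.876 mmol/kg
CA = (α₁ + 2α₂)·DIC = (0.9362 + 2×0.04086) × 1.876 = 1.91 mmol/kg

CA = 1.91 mmol/kg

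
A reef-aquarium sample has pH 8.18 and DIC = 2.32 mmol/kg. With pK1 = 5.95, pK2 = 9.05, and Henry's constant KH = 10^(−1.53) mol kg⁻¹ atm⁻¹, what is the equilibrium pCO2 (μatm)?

α₀ = 1 / (1 + K1/[H⁺] + K1K2/[H⁺]²) = 1 / (1 + 10^+2.23 + 10^+1.36)
   = 1 / (1 + 169.82 + 22.909) = 1/193.73 = 0.005162
[CO2*] = α₀ × DIC = 0.005162 × 2.32 = 0.01198 mmol/kg = 11.98 μmol/kg
pCO2 = [CO2*]/KH = 1.198×10^-5 / 2.951×10^-2 = 406 μatm

pCO2 = 406 μatm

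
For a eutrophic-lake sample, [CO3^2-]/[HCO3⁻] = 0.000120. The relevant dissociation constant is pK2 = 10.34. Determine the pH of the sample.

From K2 = [H⁺][CO3^2-]/[HCO3⁻]:  pH = pK2 + log₁₀([CO3^2-]/[HCO3⁻])
log₁₀(0.000120) = -3.921
pH = 10.34 + (-3.921) = 6.42

pH = 6.42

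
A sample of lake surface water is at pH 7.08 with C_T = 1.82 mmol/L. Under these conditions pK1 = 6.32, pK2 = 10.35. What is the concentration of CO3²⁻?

α₂ = 1 / (1 + [H⁺]/K2 + [H⁺]²/(K1K2)) = 1 / (1 + 10^+3.27 + 10^+2.51)
   = 1 / (1 + 1862.1 + 323.59) = 1/2186.7 = 0.0004573
[CO3²⁻] = α₂ × DIC = 0.0004573 × 1.82 = 0.000832 mmol/L = 0.832 μmol/L

[CO3²⁻] = 0.832 μmol/L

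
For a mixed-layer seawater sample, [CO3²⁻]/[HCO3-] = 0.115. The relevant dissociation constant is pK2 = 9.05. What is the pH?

pH = 8.11

From K2 = [H⁺][CO3²⁻]/[HCO3-]:  pH = pK2 + log₁₀([CO3²⁻]/[HCO3-])
log₁₀(0.115) = -0.939
pH = 9.05 + (-0.939) = 8.11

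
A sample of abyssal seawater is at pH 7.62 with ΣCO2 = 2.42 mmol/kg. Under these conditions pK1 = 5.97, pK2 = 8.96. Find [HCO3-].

α₁ = 1 / (1 + [H⁺]/K1 + K2/[H⁺]) = 1 / (1 + 10^-1.65 + 10^-1.34)
   = 1 / (1 + 0.022387 + 0.045709) = 1/1.0681 = 0.9362
[HCO3⁻] = α₁ × DIC = 0.9362 × 2.42 = 2.27 mmol/kg

[HCO3⁻] = 2.27 mmol/kg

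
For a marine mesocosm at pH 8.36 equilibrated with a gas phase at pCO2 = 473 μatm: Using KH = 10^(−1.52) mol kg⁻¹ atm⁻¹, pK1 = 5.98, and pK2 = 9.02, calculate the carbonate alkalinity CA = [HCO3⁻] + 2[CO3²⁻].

CA = 4.93 mmol/kg

[CO2*] = KH · pCO2 = 10^(−1.52) × 473×10^-6 = 1.428×10^-5 mol/kg
α₀ = 1/(1 + K1/[H⁺] + K1K2/[H⁺]²) = 1/(1 + 10^+2.38 + 10^+1.72) = 0.003409
DIC = [CO2*]/α₀ = 1.428×10^-5 / 0.003409 = 4.191 mmol/kg
CA = (α₁ + 2α₂)·DIC = (0.8177 + 2×0.1789) × 4.191 = 4.93 mmol/kg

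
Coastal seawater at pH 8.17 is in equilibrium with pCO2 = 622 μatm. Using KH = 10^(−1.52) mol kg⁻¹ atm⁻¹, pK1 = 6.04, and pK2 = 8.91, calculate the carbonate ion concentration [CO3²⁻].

[CO2*] = KH · pCO2 = 10^(−1.52) × 622×10^-6 = 1.878×10^-5 mol/kg
α₀ = 1/(1 + K1/[H⁺] + K1K2/[H⁺]²) = 1/(1 + 10^+2.13 + 10^+1.39) = 0.006233
DIC = [CO2*]/α₀ = 1.878×10^-5 / 0.006233 = 3.014 mmol/kg
[CO3²⁻] = α₂·DIC; α₂ = 0.1530, so [CO3²⁻] = 0.1530 × 3.014 = 0.461 mmol/kg

[CO3²⁻] = 0.461 mmol/kg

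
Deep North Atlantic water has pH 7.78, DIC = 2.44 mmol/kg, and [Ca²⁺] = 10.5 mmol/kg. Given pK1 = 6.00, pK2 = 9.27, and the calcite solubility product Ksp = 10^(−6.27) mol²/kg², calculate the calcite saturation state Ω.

Ω = 1.47

α₂ = 1 / (1 + [H⁺]/K2 + [H⁺]²/(K1K2)) = 1 / (1 + 10^+1.49 + 10^-0.29)
   = 1 / (1 + 30.903 + 0.51286) = 1/32.416 = 0.03085
[CO3²⁻] = α₂ × DIC = 0.03085 × 2.44 = 0.07527 mmol/kg
Ksp = 10^(−6.27) = 5.370×10^-7
Ω = [Ca²⁺][CO3²⁻]/Ksp = (10.5×10^-3)(7.527×10^-5) / 5.370×10^-7 = 1.47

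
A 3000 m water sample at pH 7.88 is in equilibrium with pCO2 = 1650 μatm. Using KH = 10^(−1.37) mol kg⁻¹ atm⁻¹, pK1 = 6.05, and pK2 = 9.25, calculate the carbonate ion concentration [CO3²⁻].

[CO3²⁻] = 0.203 mmol/kg

[CO2*] = KH · pCO2 = 10^(−1.37) × 1650×10^-6 = 7.039×10^-5 mol/kg
α₀ = 1/(1 + K1/[H⁺] + K1K2/[H⁺]²) = 1/(1 + 10^+1.83 + 10^+0.46) = 0.01399
DIC = [CO2*]/α₀ = 7.039×10^-5 / 0.01399 = 5.032 mmol/kg
[CO3²⁻] = α₂·DIC; α₂ = 0.04034, so [CO3²⁻] = 0.04034 × 5.032 = 0.203 mmol/kg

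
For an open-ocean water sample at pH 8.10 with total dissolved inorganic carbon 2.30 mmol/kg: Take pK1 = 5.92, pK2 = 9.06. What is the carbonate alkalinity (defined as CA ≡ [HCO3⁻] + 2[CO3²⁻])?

CA = 2.51 mmol/kg

CA = [HCO3⁻] + 2[CO3²⁻] = (α₁ + 2α₂)·DIC
At pH 8.10: [H⁺]/K1 = 10^-2.18 = 0.0066069, K2/[H⁺] = 10^-0.96 = 0.10965
α₁ = 1/(1 + 0.0066069 + 0.10965) = 1/1.1163 = 0.8959; α₂ = α₁·K2/[H⁺] = 0.09823
α₁ + 2α₂ = 1.0923
CA = 1.0923 × 2.30 = 2.51 mmol/kg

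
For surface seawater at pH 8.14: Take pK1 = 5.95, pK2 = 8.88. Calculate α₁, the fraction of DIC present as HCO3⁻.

α₁ = 1 / (1 + [H⁺]/K1 + K2/[H⁺]) = 1 / (1 + 10^-2.19 + 10^-0.74)
   = 1 / (1 + 0.0064565 + 0.18197) = 1/1.1884 = 0.8414

α₁ = 0.841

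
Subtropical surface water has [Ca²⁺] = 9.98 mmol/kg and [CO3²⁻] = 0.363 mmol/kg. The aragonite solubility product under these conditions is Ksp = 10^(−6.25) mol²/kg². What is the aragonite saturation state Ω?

Ω = 6.44

Ksp = 10^(−6.25) = 5.623×10^-7
Ω = [Ca²⁺][CO3²⁻]/Ksp = (9.98×10^-3)(0.363×10^-3) / 5.623×10^-7 = 6.44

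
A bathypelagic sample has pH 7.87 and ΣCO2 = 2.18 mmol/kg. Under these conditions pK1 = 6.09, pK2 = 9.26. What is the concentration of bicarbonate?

α₁ = 1 / (1 + [H⁺]/K1 + K2/[H⁺]) = 1 / (1 + 10^-1.78 + 10^-1.39)
   = 1 / (1 + 0.016596 + 0.040738) = 1/1.0573 = 0.9458
[HCO3⁻] = α₁ × DIC = 0.9458 × 2.18 = 2.06 mmol/kg

[HCO3⁻] = 2.06 mmol/kg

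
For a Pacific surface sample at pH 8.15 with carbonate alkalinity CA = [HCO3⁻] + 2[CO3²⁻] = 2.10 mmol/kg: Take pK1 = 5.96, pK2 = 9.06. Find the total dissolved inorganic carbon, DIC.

CA = [HCO3⁻] + 2[CO3²⁻] = (α₁ + 2α₂)·DIC
At pH 8.15: [H⁺]/K1 = 10^-2.19 = 0.0064565, K2/[H⁺] = 10^-0.91 = 0.12303
α₁ = 1/(1 + 0.0064565 + 0.12303) = 1/1.1295 = 0.8854; α₂ = α₁·K2/[H⁺] = 0.1089
α₁ + 2α₂ = 1.1032
DIC = CA / (α₁ + 2α₂) = 2.10 / 1.1032 = 1.90 mmol/kg

DIC = 1.90 mmol/kg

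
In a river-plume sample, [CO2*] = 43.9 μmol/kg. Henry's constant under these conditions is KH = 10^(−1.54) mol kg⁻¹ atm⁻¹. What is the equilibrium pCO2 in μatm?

pCO2 = 1520 μatm

KH = 10^(−1.54) = 2.884×10^-2 mol kg⁻¹ atm⁻¹
pCO2 = [CO2*]/KH = 43.9×10^-6 / 2.884×10^-2 = 1.52×10^-3 atm = 1520 μatm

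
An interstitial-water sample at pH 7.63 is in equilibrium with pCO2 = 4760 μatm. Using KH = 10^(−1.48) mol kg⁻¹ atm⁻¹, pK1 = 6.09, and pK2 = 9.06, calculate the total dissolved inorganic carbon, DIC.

DIC = 5.83 mmol/kg

[CO2*] = KH · pCO2 = 10^(−1.48) × 4760×10^-6 = 1.576×10^-4 mol/kg
α₀ = 1/(1 + K1/[H⁺] + K1K2/[H⁺]²) = 1/(1 + 10^+1.54 + 10^+0.11) = 0.02705
DIC = [CO2*]/α₀ = 1.576×10^-4 / 0.02705 = 5.83 mmol/kg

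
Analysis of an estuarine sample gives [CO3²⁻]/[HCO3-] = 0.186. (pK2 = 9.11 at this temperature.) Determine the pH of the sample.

pH = 8.38

From K2 = [H⁺][CO3²⁻]/[HCO3-]:  pH = pK2 + log₁₀([CO3²⁻]/[HCO3-])
log₁₀(0.186) = -0.730
pH = 9.11 + (-0.730) = 8.38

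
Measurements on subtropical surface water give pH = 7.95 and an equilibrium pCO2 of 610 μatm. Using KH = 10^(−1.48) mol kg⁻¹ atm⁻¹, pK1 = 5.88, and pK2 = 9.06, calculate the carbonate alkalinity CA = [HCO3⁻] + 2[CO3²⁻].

[CO2*] = KH · pCO2 = 10^(−1.48) × 610×10^-6 = 2.020×10^-5 mol/kg
α₀ = 1/(1 + K1/[H⁺] + K1K2/[H⁺]²) = 1/(1 + 10^+2.07 + 10^+0.96) = 0.007836
DIC = [CO2*]/α₀ = 2.020×10^-5 / 0.007836 = 2.578 mmol/kg
CA = (α₁ + 2α₂)·DIC = (0.9207 + 2×0.07147) × 2.578 = 2.74 mmol/kg

CA = 2.74 mmol/kg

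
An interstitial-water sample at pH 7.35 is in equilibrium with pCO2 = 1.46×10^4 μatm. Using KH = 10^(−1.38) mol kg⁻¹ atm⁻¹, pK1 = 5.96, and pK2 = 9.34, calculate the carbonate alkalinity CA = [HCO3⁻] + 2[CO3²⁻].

[CO2*] = KH · pCO2 = 10^(−1.38) × 1.46×10^4×10^-6 = 6.086×10^-4 mol/kg
α₀ = 1/(1 + K1/[H⁺] + K1K2/[H⁺]²) = 1/(1 + 10^+1.39 + 10^-0.60) = 0.03876
DIC = [CO2*]/α₀ = 6.086×10^-4 / 0.03876 = 15.70 mmol/kg
CA = (α₁ + 2α₂)·DIC = (0.9515 + 2×0.009737) × 15.70 = 15.2 mmol/kg

CA = 15.2 mmol/kg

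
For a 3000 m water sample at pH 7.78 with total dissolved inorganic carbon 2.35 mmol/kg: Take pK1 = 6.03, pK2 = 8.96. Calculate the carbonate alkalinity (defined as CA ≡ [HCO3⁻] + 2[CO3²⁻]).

CA = 2.45 mmol/kg

CA = [HCO3⁻] + 2[CO3²⁻] = (α₁ + 2α₂)·DIC
At pH 7.78: [H⁺]/K1 = 10^-1.75 = 0.017783, K2/[H⁺] = 10^-1.18 = 0.066069
α₁ = 1/(1 + 0.017783 + 0.066069) = 1/1.0839 = 0.9226; α₂ = α₁·K2/[H⁺] = 0.06096
α₁ + 2α₂ = 1.0446
CA = 1.0446 × 2.35 = 2.45 mmol/kg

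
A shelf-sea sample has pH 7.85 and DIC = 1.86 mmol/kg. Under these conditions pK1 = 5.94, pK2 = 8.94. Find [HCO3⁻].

[HCO3⁻] = 1.70 mmol/kg

α₁ = 1 / (1 + [H⁺]/K1 + K2/[H⁺]) = 1 / (1 + 10^-1.91 + 10^-1.09)
   = 1 / (1 + 0.012303 + 0.081283) = 1/1.0936 = 0.9144
[HCO3⁻] = α₁ × DIC = 0.9144 × 1.86 = 1.70 mmol/kg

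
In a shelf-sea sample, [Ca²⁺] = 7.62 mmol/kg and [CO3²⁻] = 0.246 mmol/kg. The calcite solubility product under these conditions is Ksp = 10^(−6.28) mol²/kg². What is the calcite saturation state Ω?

Ksp = 10^(−6.28) = 5.248×10^-7
Ω = [Ca²⁺][CO3²⁻]/Ksp = (7.62×10^-3)(0.246×10^-3) / 5.248×10^-7 = 3.57

Ω = 3.57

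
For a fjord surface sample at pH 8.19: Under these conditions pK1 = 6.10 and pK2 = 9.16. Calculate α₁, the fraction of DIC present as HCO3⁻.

α₁ = 1 / (1 + [H⁺]/K1 + K2/[H⁺]) = 1 / (1 + 10^-2.09 + 10^-0.97)
   = 1 / (1 + 0.0081283 + 0.10715) = 1/1.1153 = 0.8966

α₁ = 0.897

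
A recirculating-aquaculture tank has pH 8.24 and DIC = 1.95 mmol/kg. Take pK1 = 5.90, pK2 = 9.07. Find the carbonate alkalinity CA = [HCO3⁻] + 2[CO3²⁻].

CA = [HCO3⁻] + 2[CO3²⁻] = (α₁ + 2α₂)·DIC
At pH 8.24: [H⁺]/K1 = 10^-2.34 = 0.0045709, K2/[H⁺] = 10^-0.83 = 0.14791
α₁ = 1/(1 + 0.0045709 + 0.14791) = 1/1.1525 = 0.8677; α₂ = α₁·K2/[H⁺] = 0.1283
α₁ + 2α₂ = 1.1244
CA = 1.1244 × 1.95 = 2.19 mmol/kg

CA = 2.19 mmol/kg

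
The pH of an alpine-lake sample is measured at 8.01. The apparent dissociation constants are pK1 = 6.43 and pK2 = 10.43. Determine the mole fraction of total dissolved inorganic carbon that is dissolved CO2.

α₀ = 1 / (1 + K1/[H⁺] + K1K2/[H⁺]²) = 1 / (1 + 10^+1.58 + 10^-0.84)
   = 1 / (1 + 38.019 + 0.14454) = 1/39.163 = 0.02553

α₀ = 0.0255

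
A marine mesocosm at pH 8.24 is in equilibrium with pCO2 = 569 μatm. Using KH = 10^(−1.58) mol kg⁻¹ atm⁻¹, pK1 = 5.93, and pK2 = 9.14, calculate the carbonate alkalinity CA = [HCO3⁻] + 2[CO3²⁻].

CA = 3.83 mmol/kg

[CO2*] = KH · pCO2 = 10^(−1.58) × 569×10^-6 = 1.497×10^-5 mol/kg
α₀ = 1/(1 + K1/[H⁺] + K1K2/[H⁺]²) = 1/(1 + 10^+2.31 + 10^+1.41) = 0.004331
DIC = [CO2*]/α₀ = 1.497×10^-5 / 0.004331 = 3.455 mmol/kg
CA = (α₁ + 2α₂)·DIC = (0.8843 + 2×0.1113) × 3.455 = 3.83 mmol/kg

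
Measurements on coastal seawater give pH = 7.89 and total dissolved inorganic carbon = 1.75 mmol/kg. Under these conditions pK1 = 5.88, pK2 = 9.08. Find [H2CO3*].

[CO2*] = 15.9 μmol/kg

α₀ = 1 / (1 + K1/[H⁺] + K1K2/[H⁺]²) = 1 / (1 + 10^+2.01 + 10^+0.82)
   = 1 / (1 + 102.33 + 6.6069) = 1/109.94 = 0.009096
[CO2*] = α₀ × DIC = 0.009096 × 1.75 = 0.0159 mmol/kg = 15.9 μmol/kg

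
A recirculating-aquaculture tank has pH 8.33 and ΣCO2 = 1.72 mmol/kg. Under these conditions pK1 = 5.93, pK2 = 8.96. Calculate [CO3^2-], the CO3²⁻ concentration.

[CO3²⁻] = 0.326 mmol/kg

α₂ = 1 / (1 + [H⁺]/K2 + [H⁺]²/(K1K2)) = 1 / (1 + 10^+0.63 + 10^-1.77)
   = 1 / (1 + 4.2658 + 0.016982) = 1/5.2828 = 0.1893
[CO3²⁻] = α₂ × DIC = 0.1893 × 1.72 = 0.326 mmol/kg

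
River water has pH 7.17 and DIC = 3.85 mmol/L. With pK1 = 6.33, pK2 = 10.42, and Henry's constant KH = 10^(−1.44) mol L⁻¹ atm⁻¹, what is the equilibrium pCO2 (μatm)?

α₀ = 1 / (1 + K1/[H⁺] + K1K2/[H⁺]²) = 1 / (1 + 10^+0.84 + 10^-2.41)
   = 1 / (1 + 6.9183 + 0.0038905) = 1/7.9222 = 0.1262
[CO2*] = α₀ × DIC = 0.1262 × 3.85 = 0.4860 mmol/L
pCO2 = [CO2*]/KH = 4.860×10^-4 / 3.631×10^-2 = 1.34×10^4 μatm

pCO2 = 1.34×10^4 μatm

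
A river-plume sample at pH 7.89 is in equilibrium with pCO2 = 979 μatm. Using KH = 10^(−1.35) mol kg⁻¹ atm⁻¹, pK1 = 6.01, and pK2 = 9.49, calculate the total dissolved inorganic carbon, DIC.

DIC = 3.44 mmol/kg

[CO2*] = KH · pCO2 = 10^(−1.35) × 979×10^-6 = 4.373×10^-5 mol/kg
α₀ = 1/(1 + K1/[H⁺] + K1K2/[H⁺]²) = 1/(1 + 10^+1.88 + 10^+0.28) = 0.01270
DIC = [CO2*]/α₀ = 4.373×10^-5 / 0.01270 = 3.44 mmol/kg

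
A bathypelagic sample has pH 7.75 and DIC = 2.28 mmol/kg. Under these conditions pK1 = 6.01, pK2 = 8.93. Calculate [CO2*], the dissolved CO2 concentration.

[CO2*] = 0.0383 mmol/kg

α₀ = 1 / (1 + K1/[H⁺] + K1K2/[H⁺]²) = 1 / (1 + 10^+1.74 + 10^+0.56)
   = 1 / (1 + 54.954 + 3.6308) = 1/59.585 = 0.01678
[CO2*] = α₀ × DIC = 0.01678 × 2.28 = 0.0383 mmol/kg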